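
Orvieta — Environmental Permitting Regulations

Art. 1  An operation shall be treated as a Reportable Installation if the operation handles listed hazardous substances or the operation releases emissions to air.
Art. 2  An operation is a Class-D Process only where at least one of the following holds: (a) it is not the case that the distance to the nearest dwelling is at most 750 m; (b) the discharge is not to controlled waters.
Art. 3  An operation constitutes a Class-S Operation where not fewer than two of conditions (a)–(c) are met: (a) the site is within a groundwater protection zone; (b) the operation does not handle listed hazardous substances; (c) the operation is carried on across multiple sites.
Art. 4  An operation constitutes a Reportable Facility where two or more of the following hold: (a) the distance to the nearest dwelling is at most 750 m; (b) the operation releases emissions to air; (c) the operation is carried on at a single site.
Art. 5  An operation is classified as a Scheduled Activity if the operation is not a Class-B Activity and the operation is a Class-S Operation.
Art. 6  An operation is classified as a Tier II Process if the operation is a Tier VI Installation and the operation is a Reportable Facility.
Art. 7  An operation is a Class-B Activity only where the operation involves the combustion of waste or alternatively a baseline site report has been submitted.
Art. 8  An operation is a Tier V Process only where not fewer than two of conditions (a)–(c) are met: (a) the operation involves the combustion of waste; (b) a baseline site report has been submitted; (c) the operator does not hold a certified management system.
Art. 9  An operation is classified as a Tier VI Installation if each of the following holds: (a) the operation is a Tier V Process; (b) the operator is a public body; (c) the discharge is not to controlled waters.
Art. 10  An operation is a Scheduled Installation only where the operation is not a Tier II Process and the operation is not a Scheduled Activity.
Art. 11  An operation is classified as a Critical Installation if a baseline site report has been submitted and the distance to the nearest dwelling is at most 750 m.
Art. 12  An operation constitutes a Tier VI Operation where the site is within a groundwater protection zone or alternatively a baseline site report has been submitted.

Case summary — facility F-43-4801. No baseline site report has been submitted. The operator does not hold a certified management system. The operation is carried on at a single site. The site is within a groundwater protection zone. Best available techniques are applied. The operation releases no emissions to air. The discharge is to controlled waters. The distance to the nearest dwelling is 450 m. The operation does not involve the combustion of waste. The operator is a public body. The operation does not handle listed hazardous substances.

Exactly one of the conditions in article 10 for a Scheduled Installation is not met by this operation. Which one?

Under article 8: the operation involves the combustion of waste? no; a baseline site report has been submitted? no; the operator does not hold a certified management system? yes — 1 of 3 hold (need ≥2) → not satisfied.
Under article 9: Tier V Process (article 8)? no; and the operator is a public body? yes; and the discharge is not to controlled waters? no. So the operation is not a Tier VI Installation.
Under article 4: distance to the nearest dwelling: 450 m ≤ 750 m? yes; the operation releases emissions to air? no; the operation is carried on at a single site? yes — 2 of 3 hold (need ≥2) → satisfied.
Under article 6: Tier VI Installation (article 9)? no; and Reportable Facility (article 4)? yes. So the operation is not a Tier II Process.
Under article 7: the operation involves the combustion of waste? no; or a baseline site report has been submitted? no. So the operation is not a Class-B Activity.
Under article 3: the site is within a groundwater protection zone? yes; the operation does not handle listed hazardous substances? yes; the operation is carried on across multiple sites? no — 2 of 3 hold (need ≥2) → satisfied.
Under article 5: not a Class-B Activity (article 7)? yes; and Class-S Operation (article 3)? yes. So the operation is a Scheduled Activity.
Under article 10: not a Tier II Process (article 6)? yes; and not a Scheduled Activity (article 5)? no. So the operation is not a Scheduled Installation.

Scheduled Activity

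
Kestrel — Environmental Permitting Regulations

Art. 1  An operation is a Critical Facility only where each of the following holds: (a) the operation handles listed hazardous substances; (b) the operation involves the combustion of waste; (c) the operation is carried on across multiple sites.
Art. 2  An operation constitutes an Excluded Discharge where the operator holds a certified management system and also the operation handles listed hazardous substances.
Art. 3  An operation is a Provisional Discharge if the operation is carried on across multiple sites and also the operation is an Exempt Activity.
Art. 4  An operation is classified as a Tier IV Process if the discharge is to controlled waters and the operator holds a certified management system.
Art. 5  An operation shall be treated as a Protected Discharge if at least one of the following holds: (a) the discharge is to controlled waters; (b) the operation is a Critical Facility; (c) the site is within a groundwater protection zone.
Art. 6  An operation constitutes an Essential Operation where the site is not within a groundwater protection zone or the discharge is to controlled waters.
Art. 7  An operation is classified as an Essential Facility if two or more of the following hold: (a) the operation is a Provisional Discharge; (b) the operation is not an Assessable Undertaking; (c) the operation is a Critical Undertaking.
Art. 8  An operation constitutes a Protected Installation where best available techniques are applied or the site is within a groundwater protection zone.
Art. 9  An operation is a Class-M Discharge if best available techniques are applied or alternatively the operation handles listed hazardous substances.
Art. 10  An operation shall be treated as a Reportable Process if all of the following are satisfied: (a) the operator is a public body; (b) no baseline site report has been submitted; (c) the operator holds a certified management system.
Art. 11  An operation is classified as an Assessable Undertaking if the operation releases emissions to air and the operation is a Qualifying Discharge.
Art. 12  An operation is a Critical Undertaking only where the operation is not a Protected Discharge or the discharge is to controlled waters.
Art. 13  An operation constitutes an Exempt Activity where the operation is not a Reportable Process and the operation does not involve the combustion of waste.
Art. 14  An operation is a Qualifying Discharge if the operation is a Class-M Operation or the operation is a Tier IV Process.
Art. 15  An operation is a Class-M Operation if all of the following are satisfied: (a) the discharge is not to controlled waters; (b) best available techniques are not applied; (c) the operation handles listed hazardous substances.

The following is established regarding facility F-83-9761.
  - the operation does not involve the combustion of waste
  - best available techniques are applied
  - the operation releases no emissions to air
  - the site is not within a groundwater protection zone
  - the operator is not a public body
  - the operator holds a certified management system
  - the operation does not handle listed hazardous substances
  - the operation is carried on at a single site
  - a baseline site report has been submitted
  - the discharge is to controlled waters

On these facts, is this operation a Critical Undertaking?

Under article 1: the operation handles listed hazardous substances? no; and the operation involves the combustion of waste? no; and the operation is carried on across multiple sites? no. So the operation is not a Critical Facility.
Under article 5: the discharge is to controlled waters? yes; or Critical Facility (article 1)? no; or the site is within a groundwater protection zone? no. So the operation is a Protected Discharge.
Under article 12: not a Protected Discharge (article 5)? no; or the discharge is to controlled waters? yes. So the operation is a Critical Undertaking.

Yes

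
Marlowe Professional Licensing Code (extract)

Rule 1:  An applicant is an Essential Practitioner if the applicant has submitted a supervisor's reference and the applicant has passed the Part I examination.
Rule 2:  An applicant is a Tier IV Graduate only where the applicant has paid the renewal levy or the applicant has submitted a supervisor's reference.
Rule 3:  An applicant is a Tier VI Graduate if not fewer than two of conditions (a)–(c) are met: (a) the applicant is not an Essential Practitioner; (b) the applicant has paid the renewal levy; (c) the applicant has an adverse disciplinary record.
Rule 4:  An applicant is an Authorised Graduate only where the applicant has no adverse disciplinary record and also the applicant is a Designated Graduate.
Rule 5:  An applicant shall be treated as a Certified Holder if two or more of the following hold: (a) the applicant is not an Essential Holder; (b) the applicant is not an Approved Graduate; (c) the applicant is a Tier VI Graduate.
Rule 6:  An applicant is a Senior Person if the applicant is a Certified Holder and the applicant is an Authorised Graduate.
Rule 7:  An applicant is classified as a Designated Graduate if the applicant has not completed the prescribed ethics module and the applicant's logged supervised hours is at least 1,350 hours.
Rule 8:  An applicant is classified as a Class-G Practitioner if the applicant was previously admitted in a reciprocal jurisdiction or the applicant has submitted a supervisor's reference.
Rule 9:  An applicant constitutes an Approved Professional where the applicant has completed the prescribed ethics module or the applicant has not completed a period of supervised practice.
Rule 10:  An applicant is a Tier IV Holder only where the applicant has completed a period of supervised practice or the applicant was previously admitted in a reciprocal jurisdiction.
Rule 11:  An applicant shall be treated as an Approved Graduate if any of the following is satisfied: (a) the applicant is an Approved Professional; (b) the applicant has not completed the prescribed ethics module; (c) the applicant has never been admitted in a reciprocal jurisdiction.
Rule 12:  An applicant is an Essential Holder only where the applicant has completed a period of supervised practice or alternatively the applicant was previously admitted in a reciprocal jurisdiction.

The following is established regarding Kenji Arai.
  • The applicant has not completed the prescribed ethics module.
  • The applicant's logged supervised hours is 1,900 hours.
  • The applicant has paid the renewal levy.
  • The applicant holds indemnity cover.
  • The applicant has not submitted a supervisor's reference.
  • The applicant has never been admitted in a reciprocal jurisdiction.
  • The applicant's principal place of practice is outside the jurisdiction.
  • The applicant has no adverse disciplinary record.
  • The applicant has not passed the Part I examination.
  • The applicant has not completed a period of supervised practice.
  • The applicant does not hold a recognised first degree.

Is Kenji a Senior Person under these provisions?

rule 12 — Essential Holder: [the applicant has completed a period of supervised practice? no] OR [the applicant was previously admitted in a reciprocal jurisdiction? no] → not satisfied.
rule 9 — Approved Professional: [the applicant has completed the prescribed ethics module? no] OR [the applicant has not completed a period of supervised practice? yes] → satisfied.
rule 11 — Approved Graduate: [Approved Professional (rule 9)? yes] OR [the applicant has not completed the prescribed ethics module? yes] OR [the applicant has never been admitted in a reciprocal jurisdiction? yes] → satisfied.
rule 1 — Essential Practitioner: [the applicant has submitted a supervisor's reference? no] AND [the applicant has passed the Part I examination? no] → not satisfied.
rule 3 — Tier VI Graduate: not an Essential Practitioner (rule 1)? yes; the applicant has paid the renewal levy? yes; the applicant has an adverse disciplinary record? no — 2 of 3 hold (need ≥2) → satisfied.
rule 5 — Certified Holder: not an Essential Holder (rule 12)? yes; not an Approved Graduate (rule 11)? no; Tier VI Graduate (rule 3)? yes — 2 of 3 hold (need ≥2) → satisfied.
rule 7 — Designated Graduate: [the applicant has not completed the prescribed ethics module? yes] AND [applicant's logged supervised hours: 1,900 hours ≥ 1,350 hours? yes] → satisfied.
rule 4 — Authorised Graduate: [the applicant has no adverse disciplinary record? yes] AND [Designated Graduate (rule 7)? yes] → satisfied.
rule 6 — Senior Person: [Certified Holder (rule 5)? yes] AND [Authorised Graduate (rule 4)? yes] → satisfied.

Yes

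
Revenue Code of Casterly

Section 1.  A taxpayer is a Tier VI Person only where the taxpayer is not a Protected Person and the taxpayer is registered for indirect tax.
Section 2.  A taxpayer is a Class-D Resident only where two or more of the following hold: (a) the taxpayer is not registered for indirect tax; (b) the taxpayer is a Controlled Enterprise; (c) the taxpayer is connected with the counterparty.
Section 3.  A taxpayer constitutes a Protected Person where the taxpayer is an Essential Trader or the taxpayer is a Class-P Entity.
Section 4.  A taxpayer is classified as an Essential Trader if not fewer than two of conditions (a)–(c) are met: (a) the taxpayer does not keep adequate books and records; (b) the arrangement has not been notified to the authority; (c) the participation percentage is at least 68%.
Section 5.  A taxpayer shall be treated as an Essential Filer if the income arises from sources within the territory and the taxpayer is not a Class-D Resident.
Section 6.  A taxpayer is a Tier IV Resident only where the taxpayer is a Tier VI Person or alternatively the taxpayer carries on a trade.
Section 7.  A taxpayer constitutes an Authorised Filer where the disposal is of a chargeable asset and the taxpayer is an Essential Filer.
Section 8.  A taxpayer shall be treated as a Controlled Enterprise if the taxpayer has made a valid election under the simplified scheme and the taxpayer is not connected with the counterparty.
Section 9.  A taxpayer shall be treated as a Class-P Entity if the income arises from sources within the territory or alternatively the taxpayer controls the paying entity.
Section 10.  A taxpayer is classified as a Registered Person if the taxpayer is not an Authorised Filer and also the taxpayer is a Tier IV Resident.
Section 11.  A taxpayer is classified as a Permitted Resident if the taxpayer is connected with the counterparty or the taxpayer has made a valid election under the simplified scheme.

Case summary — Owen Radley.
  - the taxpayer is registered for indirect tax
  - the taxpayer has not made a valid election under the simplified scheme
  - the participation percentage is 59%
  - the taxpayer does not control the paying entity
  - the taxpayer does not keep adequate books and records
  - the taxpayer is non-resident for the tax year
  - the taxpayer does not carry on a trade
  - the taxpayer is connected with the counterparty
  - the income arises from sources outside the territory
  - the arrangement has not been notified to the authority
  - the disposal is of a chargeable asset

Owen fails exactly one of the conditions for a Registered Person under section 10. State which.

Under section 8: the taxpayer has made a valid election under the simplified scheme? no; and the taxpayer is not connected with the counterparty? no. So the taxpayer is not a Controlled Enterprise.
Under section 2: the taxpayer is not registered for indirect tax? no; Controlled Enterprise (section 8)? no; the taxpayer is connected with the counterparty? yes — 1 of 3 hold (need ≥2) → not satisfied.
Under section 5: the income arises from sources within the territory? no; and not a Class-D Resident (section 2)? yes. So the taxpayer is not an Essential Filer.
Under section 7: the disposal is of a chargeable asset? yes; and Essential Filer (section 5)? no. So the taxpayer is not an Authorised Filer.
Under section 4: the taxpayer does not keep adequate books and records? yes; the arrangement has not been notified to the authority? yes; participation percentage: 59% ≥ 68%? no — 2 of 3 hold (need ≥2) → satisfied.
Under section 9: the income arises from sources within the territory? no; or the taxpayer controls the paying entity? no. So the taxpayer is not a Class-P Entity.
Under section 3: Essential Trader (section 4)? yes; or Class-P Entity (section 9)? no. So the taxpayer is a Protected Person.
Under section 1: not a Protected Person (section 3)? no; and the taxpayer is registered for indirect tax? yes. So the taxpayer is not a Tier VI Person.
Under section 6: Tier VI Person (section 1)? no; or the taxpayer carries on a trade? no. So the taxpayer is not a Tier IV Resident.
Under section 10: not an Authorised Filer (section 7)? yes; and Tier IV Resident (section 6)? no. So the taxpayer is not a Registered Person.

Tier IV Resident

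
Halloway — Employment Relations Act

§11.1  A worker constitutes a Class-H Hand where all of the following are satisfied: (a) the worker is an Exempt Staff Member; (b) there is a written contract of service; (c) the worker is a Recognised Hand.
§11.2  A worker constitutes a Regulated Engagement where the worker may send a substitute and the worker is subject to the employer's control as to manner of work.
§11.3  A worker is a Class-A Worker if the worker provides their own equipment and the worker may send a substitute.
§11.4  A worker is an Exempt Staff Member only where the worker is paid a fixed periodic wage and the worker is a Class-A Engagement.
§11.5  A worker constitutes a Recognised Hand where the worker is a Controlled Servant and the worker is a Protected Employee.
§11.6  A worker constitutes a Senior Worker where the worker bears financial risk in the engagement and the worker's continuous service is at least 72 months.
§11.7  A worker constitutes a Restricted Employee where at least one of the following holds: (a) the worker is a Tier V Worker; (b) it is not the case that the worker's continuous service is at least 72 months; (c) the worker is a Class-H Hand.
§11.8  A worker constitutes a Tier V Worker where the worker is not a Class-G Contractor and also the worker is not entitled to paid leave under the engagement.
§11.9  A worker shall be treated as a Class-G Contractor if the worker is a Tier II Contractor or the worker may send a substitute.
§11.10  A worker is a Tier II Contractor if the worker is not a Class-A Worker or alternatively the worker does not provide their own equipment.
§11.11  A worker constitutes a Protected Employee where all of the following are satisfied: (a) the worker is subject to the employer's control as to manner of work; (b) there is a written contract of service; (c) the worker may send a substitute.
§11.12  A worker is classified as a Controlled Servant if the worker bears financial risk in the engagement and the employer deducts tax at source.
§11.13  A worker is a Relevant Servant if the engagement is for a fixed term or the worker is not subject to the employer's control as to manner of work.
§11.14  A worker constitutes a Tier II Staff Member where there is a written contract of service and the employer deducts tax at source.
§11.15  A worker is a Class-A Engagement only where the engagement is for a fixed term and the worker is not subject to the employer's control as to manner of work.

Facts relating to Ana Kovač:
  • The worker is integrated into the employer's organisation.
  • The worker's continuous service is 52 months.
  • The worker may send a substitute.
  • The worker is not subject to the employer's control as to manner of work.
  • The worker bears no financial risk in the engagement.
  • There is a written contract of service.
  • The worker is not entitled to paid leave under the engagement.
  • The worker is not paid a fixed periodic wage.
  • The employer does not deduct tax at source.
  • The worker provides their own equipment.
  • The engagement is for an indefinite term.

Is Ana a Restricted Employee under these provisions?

Under §11.3: the worker provides their own equipment? yes; and the worker may send a substitute? yes. So the worker is a Class-A Worker.
Under §11.10: not a Class-A Worker (§11.3)? no; or the worker does not provide their own equipment? no. So the worker is not a Tier II Contractor.
Under §11.9: Tier II Contractor (§11.10)? no; or the worker may send a substitute? yes. So the worker is a Class-G Contractor.
Under §11.8: not a Class-G Contractor (§11.9)? no; and the worker is not entitled to paid leave under the engagement? yes. So the worker is not a Tier V Worker.
Under §11.15: the engagement is for a fixed term? no; and the worker is not subject to the employer's control as to manner of work? yes. So the worker is not a Class-A Engagement.
Under §11.4: the worker is paid a fixed periodic wage? no; and Class-A Engagement (§11.15)? no. So the worker is not an Exempt Staff Member.
Under §11.12: the worker bears financial risk in the engagement? no; and the employer deducts tax at source? no. So the worker is not a Controlled Servant.
Under §11.11: the worker is subject to the employer's control as to manner of work? no; and there is a written contract of service? yes; and the worker may send a substitute? yes. So the worker is not a Protected Employee.
Under §11.5: Controlled Servant (§11.12)? no; and Protected Employee (§11.11)? no. So the worker is not a Recognised Hand.
Under §11.1: Exempt Staff Member (§11.4)? no; and there is a written contract of service? yes; and Recognised Hand (§11.5)? no. So the worker is not a Class-H Hand.
Under §11.7: Tier V Worker (§11.8)? no; or worker's continuous service: 52 months ≥ 72 months? no, so negated condition yes; or Class-H Hand (§11.1)? no. So the worker is a Restricted Employee.

Yes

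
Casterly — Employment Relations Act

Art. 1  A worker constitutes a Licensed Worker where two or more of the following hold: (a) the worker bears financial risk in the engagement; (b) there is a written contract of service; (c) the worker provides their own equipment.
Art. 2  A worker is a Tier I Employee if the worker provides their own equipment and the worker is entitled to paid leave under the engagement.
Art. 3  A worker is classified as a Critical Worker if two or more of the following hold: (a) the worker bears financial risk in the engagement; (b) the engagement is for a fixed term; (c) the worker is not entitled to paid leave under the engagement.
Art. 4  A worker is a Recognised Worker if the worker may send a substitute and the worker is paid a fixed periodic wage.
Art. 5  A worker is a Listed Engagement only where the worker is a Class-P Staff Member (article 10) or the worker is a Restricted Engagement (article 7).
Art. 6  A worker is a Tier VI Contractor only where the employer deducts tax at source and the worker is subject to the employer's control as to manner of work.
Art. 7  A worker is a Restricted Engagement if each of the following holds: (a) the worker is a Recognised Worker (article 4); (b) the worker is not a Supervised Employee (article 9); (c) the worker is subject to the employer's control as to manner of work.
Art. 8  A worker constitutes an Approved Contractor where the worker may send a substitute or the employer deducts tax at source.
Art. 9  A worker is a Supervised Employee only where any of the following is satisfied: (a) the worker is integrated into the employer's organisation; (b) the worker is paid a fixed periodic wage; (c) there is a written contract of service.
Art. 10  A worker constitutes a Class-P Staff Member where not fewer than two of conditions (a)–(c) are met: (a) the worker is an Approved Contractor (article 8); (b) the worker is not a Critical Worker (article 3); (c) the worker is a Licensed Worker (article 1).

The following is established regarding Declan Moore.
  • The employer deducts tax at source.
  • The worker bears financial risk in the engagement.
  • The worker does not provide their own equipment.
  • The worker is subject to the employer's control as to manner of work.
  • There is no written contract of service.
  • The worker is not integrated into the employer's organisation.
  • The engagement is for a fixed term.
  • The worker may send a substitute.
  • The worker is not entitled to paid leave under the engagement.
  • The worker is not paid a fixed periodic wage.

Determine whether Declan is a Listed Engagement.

No

Under article 8: the worker may send a substitute? yes; or the employer deducts tax at source? yes. So the worker is an Approved Contractor.
Under article 3: the worker bears financial risk in the engagement? yes; the engagement is for a fixed term? yes; the worker is not entitled to paid leave under the engagement? yes — 3 of 3 hold (need ≥2) → satisfied.
Under article 1: the worker bears financial risk in the engagement? yes; there is a written contract of service? no; the worker provides their own equipment? no — 1 of 3 hold (need ≥2) → not satisfied.
Under article 10: Approved Contractor (article 8)? yes; not a Critical Worker (article 3)? no; Licensed Worker (article 1)? no — 1 of 3 hold (need ≥2) → not satisfied.
Under article 4: the worker may send a substitute? yes; and the worker is paid a fixed periodic wage? no. So the worker is not a Recognised Worker.
Under article 9: the worker is integrated into the employer's organisation? no; or the worker is paid a fixed periodic wage? no; or there is a written contract of service? no. So the worker is not a Supervised Employee.
Under article 7: Recognised Worker (article 4)? no; and not a Supervised Employee (article 9)? yes; and the worker is subject to the employer's control as to manner of work? yes. So the worker is not a Restricted Engagement.
Under article 5: Class-P Staff Member (article 10)? no; or Restricted Engagement (article 7)? no. So the worker is not a Listed Engagement.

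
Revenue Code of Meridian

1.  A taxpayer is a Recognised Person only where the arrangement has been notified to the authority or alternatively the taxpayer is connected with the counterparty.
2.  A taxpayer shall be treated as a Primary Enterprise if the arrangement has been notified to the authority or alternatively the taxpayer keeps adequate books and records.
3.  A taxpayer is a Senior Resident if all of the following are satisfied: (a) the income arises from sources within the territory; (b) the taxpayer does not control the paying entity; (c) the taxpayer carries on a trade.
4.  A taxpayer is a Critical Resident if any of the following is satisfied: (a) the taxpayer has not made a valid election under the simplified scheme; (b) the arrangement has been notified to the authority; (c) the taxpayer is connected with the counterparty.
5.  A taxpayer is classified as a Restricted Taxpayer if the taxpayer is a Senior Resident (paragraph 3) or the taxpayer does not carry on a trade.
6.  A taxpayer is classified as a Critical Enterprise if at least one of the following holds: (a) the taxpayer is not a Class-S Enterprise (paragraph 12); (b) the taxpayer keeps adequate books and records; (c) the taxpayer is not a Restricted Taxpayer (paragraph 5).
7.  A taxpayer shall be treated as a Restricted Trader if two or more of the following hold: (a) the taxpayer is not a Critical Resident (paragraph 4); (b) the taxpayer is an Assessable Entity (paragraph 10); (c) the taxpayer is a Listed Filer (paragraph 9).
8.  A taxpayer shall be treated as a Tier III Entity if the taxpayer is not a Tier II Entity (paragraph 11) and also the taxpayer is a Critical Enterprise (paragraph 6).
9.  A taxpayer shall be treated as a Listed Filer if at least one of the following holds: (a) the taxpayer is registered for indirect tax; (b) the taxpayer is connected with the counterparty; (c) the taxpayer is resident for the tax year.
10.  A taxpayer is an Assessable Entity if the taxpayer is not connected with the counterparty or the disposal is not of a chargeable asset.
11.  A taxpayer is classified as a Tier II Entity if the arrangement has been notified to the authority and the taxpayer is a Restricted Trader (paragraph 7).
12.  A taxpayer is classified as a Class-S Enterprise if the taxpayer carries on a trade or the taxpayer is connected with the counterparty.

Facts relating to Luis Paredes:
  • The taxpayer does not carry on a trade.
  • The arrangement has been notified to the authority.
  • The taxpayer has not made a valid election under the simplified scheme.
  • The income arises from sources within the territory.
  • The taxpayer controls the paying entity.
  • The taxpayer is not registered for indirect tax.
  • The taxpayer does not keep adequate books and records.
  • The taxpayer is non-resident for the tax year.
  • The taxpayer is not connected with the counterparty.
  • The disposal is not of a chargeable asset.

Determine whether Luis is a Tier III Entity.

Under paragraph 4: the taxpayer has not made a valid election under the simplified scheme? yes; or the arrangement has been notified to the authority? yes; or the taxpayer is connected with the counterparty? no. So the taxpayer is a Critical Resident.
Under paragraph 10: the taxpayer is not connected with the counterparty? yes; or the disposal is not of a chargeable asset? yes. So the taxpayer is an Assessable Entity.
Under paragraph 9: the taxpayer is registered for indirect tax? no; or the taxpayer is connected with the counterparty? no; or the taxpayer is resident for the tax year? no. So the taxpayer is not a Listed Filer.
Under paragraph 7: not a Critical Resident (paragraph 4)? no; Assessable Entity (paragraph 10)? yes; Listed Filer (paragraph 9)? no — 1 of 3 hold (need ≥2) → not satisfied.
Under paragraph 11: the arrangement has been notified to the authority? yes; and Restricted Trader (paragraph 7)? no. So the taxpayer is not a Tier II Entity.
Under paragraph 12: the taxpayer carries on a trade? no; or the taxpayer is connected with the counterparty? no. So the taxpayer is not a Class-S Enterprise.
Under paragraph 3: the income arises from sources within the territory? yes; and the taxpayer does not control the paying entity? no; and the taxpayer carries on a trade? no. So the taxpayer is not a Senior Resident.
Under paragraph 5: Senior Resident (paragraph 3)? no; or the taxpayer does not carry on a trade? yes. So the taxpayer is a Restricted Taxpayer.
Under paragraph 6: not a Class-S Enterprise (paragraph 12)? yes; or the taxpayer keeps adequate books and records? no; or not a Restricted Taxpayer (paragraph 5)? no. So the taxpayer is a Critical Enterprise.
Under paragraph 8: not a Tier II Entity (paragraph 11)? yes; and Critical Enterprise (paragraph 6)? yes. So the taxpayer is a Tier III Entity.

Yes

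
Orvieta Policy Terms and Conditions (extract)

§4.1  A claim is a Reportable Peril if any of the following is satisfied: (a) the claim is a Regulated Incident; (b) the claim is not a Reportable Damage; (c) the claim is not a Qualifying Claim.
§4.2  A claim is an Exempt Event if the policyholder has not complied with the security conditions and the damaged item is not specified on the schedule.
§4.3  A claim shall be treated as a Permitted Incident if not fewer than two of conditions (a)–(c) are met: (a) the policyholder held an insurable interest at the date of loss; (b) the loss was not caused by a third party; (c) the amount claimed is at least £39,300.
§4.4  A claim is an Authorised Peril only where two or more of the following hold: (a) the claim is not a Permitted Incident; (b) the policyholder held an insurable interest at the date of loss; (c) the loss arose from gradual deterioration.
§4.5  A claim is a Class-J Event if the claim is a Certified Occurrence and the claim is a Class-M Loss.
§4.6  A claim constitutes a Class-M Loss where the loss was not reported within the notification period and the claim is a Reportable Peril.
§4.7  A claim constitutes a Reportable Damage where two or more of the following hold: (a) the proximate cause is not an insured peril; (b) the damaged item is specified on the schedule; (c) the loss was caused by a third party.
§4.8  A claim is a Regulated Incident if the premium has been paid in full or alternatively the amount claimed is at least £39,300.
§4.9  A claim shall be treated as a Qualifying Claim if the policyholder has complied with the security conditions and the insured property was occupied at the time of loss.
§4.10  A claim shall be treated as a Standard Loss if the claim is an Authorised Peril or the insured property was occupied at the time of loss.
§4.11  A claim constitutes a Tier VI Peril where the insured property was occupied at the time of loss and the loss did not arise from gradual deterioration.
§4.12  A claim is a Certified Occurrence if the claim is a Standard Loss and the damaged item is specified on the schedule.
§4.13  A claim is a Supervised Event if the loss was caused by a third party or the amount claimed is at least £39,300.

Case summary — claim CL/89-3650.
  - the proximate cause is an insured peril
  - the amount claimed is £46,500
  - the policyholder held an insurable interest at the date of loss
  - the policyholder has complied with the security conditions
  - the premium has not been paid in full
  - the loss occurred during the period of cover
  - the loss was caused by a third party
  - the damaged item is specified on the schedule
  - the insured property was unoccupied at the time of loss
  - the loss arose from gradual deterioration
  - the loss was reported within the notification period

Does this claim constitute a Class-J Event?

§4.3 — Permitted Incident: the policyholder held an insurable interest at the date of loss? yes; the loss was not caused by a third party? no; amount claimed: £46,500 ≥ £39,300? yes — 2 of 3 hold (need ≥2) → satisfied.
§4.4 — Authorised Peril: not a Permitted Incident (§4.3)? no; the policyholder held an insurable interest at the date of loss? yes; the loss arose from gradual deterioration? yes — 2 of 3 hold (need ≥2) → satisfied.
§4.10 — Standard Loss: [Authorised Peril (§4.4)? yes] OR [the insured property was occupied at the time of loss? no] → satisfied.
§4.12 — Certified Occurrence: [Standard Loss (§4.10)? yes] AND [the damaged item is specified on the schedule? yes] → satisfied.
§4.8 — Regulated Incident: [the premium has been paid in full? no] OR [amount claimed: £46,500 ≥ £39,300? yes] → satisfied.
§4.7 — Reportable Damage: the proximate cause is not an insured peril? no; the damaged item is specified on the schedule? yes; the loss was caused by a third party? yes — 2 of 3 hold (need ≥2) → satisfied.
§4.9 — Qualifying Claim: [the policyholder has complied with the security conditions? yes] AND [the insured property was occupied at the time of loss? no] → not satisfied.
§4.1 — Reportable Peril: [Regulated Incident (§4.8)? yes] OR [not a Reportable Damage (§4.7)? no] OR [not a Qualifying Claim (§4.9)? yes] → satisfied.
§4.6 — Class-M Loss: [the loss was not reported within the notification period? no] AND [Reportable Peril (§4.1)? yes] → not satisfied.
§4.5 — Class-J Event: [Certified Occurrence (§4.12)? yes] AND [Class-M Loss (§4.6)? no] → not satisfied.

No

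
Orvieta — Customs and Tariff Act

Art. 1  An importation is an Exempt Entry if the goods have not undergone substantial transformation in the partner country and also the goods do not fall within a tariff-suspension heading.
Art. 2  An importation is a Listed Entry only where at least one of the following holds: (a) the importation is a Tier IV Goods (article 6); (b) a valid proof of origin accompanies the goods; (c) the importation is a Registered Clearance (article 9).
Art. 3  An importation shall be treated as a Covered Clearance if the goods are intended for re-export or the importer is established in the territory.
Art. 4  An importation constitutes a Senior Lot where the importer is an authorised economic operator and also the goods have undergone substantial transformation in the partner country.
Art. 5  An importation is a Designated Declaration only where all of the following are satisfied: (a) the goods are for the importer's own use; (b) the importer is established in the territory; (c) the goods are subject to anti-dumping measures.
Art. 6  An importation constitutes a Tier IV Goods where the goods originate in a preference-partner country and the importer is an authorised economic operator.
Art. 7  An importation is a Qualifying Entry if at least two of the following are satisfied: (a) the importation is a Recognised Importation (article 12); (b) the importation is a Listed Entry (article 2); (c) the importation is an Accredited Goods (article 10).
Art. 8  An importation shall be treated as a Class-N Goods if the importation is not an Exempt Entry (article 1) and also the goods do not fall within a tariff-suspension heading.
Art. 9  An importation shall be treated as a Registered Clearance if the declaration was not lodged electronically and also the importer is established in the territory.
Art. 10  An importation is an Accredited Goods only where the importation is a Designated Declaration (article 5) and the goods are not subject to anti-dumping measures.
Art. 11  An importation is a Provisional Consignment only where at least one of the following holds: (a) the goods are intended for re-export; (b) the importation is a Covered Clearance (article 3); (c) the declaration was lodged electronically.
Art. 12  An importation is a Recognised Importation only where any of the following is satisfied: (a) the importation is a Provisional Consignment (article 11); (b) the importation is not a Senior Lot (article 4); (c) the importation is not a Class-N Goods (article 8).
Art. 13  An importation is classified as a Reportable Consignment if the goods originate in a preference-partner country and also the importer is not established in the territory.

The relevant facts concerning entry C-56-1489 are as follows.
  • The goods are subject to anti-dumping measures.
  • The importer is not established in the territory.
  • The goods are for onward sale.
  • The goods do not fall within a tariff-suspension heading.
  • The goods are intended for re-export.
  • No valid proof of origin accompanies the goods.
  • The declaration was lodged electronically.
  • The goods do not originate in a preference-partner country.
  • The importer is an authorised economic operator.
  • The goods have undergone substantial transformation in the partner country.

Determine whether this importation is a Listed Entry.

No

article 6 — Tier IV Goods: [the goods originate in a preference-partner country? no] AND [the importer is an authorised economic operator? yes] → not satisfied.
article 9 — Registered Clearance: [the declaration was not lodged electronically? no] AND [the importer is established in the territory? no] → not satisfied.
article 2 — Listed Entry: [Tier IV Goods (article 6)? no] OR [a valid proof of origin accompanies the goods? no] OR [Registered Clearance (article 9)? no] → not satisfied.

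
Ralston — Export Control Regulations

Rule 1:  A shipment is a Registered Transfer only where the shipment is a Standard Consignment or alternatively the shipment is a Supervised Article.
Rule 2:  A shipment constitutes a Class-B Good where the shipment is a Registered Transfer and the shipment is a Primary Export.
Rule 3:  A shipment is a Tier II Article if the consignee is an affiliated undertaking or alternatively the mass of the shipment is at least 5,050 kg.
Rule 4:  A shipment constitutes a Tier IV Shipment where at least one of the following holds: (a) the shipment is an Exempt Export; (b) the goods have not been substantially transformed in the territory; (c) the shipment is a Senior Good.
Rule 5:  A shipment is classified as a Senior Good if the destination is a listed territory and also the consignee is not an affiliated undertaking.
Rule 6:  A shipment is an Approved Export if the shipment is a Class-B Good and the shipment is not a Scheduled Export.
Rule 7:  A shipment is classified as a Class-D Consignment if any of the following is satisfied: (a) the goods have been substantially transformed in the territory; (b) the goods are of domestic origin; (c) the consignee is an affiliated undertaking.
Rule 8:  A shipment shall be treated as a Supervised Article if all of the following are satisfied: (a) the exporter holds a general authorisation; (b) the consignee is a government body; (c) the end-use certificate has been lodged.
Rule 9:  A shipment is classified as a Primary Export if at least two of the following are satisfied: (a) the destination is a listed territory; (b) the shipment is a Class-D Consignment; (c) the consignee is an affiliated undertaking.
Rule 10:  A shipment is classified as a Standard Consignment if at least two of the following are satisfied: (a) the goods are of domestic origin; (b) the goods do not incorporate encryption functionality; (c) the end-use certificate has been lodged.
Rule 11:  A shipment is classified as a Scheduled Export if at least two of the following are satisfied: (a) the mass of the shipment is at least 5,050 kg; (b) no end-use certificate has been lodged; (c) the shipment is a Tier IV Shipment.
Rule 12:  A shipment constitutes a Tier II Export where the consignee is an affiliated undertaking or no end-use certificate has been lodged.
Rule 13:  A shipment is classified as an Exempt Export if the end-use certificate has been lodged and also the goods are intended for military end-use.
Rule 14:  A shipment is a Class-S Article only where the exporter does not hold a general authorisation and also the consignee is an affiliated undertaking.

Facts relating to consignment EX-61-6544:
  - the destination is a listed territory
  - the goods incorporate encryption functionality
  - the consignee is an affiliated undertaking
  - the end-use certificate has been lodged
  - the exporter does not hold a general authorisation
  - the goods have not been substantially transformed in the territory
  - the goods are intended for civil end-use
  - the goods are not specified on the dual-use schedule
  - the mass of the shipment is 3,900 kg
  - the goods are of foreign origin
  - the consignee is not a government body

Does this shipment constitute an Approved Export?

No

rule 10 — Standard Consignment: the goods are of domestic origin? no; the goods do not incorporate encryption functionality? no; the end-use certificate has been lodged? yes — 1 of 3 hold (need ≥2) → not satisfied.
rule 8 — Supervised Article: [the exporter holds a general authorisation? no] AND [the consignee is a government body? no] AND [the end-use certificate has been lodged? yes] → not satisfied.
rule 1 — Registered Transfer: [Standard Consignment (rule 10)? no] OR [Supervised Article (rule 8)? no] → not satisfied.
rule 7 — Class-D Consignment: [the goods have been substantially transformed in the territory? no] OR [the goods are of domestic origin? no] OR [the consignee is an affiliated undertaking? yes] → satisfied.
rule 9 — Primary Export: the destination is a listed territory? yes; Class-D Consignment (rule 7)? yes; the consignee is an affiliated undertaking? yes — 3 of 3 hold (need ≥2) → satisfied.
rule 2 — Class-B Good: [Registered Transfer (rule 1)? no] AND [Primary Export (rule 9)? yes] → not satisfied.
rule 13 — Exempt Export: [the end-use certificate has been lodged? yes] AND [the goods are intended for military end-use? no] → not satisfied.
rule 5 — Senior Good: [the destination is a listed territory? yes] AND [the consignee is not an affiliated undertaking? no] → not satisfied.
rule 4 — Tier IV Shipment: [Exempt Export (rule 13)? no] OR [the goods have not been substantially transformed in the territory? yes] OR [Senior Good (rule 5)? no] → satisfied.
rule 11 — Scheduled Export: mass of the shipment: 3,900 kg ≥ 5,050 kg? no; no end-use certificate has been lodged? no; Tier IV Shipment (rule 4)? yes — 1 of 3 hold (need ≥2) → not satisfied.
rule 6 — Approved Export: [Class-B Good (rule 2)? no] AND [not a Scheduled Export (rule 11)? yes] → not satisfied.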